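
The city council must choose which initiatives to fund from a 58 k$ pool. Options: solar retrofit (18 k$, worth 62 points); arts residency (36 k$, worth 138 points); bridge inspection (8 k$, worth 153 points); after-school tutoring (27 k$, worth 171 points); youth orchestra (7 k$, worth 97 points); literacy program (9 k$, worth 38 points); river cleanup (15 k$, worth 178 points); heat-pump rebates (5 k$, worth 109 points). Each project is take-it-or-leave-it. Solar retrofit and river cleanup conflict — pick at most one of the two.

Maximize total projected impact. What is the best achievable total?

By projected impact per k$: heat-pump rebates 21.80, bridge inspection 19.12, youth orchestra 13.86 lead.
A density-first pass picks bridge inspection + youth orchestra + literacy program + river cleanup + heat-pump rebates — 575 at 44 k$.
Replace youth orchestra and literacy program with after-school tutoring: the trade gains 36 net, giving 611 at 55 k$.

611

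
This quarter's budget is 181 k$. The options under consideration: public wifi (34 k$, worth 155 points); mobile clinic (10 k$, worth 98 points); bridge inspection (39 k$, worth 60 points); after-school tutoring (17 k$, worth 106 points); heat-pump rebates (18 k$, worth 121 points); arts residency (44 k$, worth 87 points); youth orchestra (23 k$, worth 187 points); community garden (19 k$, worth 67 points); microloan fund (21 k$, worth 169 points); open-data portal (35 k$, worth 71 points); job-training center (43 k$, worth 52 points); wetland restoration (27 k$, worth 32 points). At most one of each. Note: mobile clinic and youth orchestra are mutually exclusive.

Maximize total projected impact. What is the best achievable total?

Taking public wifi + after-school tutoring + heat-pump rebates + arts residency + youth orchestra + community garden + microloan fund: 176 k$ used, 892 in projected impact.
Nothing else feasible within 181 k$ beats 892.

892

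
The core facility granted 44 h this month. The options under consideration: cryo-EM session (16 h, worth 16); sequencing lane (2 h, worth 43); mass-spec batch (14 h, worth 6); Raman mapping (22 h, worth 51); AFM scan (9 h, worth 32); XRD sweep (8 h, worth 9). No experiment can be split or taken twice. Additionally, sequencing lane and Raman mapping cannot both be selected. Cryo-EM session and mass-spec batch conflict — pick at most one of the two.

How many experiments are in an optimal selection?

The maximum expected citations within 44 h is 100.
For example cryo-EM session + sequencing lane + AFM scan + XRD sweep achieves it, using 35 h.
Any selection reaching 100 contains exactly 4 experiments.

4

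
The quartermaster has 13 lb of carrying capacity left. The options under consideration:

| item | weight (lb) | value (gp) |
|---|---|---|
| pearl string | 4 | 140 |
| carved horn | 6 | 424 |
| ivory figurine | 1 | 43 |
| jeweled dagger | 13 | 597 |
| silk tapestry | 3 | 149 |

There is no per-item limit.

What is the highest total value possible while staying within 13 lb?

By value per lb: carved horn 70.67, silk tapestry 49.67, jeweled dagger 45.92 lead.
The ratio ordering already packs tightly: 2×carved horn + ivory figurine, 13 lb, 891.
Nothing else within 13 lb beats 891.

891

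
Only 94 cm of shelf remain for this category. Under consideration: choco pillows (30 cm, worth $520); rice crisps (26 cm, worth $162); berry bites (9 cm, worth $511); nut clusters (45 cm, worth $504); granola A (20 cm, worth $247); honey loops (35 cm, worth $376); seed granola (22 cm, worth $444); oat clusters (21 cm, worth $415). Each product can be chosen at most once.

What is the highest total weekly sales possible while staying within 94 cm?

Choco pillows + berry bites + seed granola + oat clusters uses 82 of the 94 cm and totals 1890.

1890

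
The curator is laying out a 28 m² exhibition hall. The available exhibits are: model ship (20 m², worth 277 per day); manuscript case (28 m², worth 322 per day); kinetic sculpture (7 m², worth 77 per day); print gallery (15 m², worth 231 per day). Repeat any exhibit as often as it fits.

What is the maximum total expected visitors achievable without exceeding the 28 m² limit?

354

Filling by ratio: kinetic sculpture + print gallery for 308, with 6 m² left unused.
Dropping print gallery frees 15 m²; slotting in model ship (20 m²) lifts the total to 354 at 27 m².
The spare 1 m² is too small for any remaining exhibit, and no exchange beats 354.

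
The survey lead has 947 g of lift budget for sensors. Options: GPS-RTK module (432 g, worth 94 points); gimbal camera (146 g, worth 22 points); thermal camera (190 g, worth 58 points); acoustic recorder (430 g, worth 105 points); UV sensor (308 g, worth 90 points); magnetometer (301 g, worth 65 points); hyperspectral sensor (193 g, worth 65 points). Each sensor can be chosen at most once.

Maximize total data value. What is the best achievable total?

260

Filling by ratio: gimbal camera + thermal camera + UV sensor + hyperspectral sensor for 235, with 110 g left unused.
Dropping gimbal camera and thermal camera frees 336 g; slotting in acoustic recorder (430 g) lifts the total to 260 at 931 g.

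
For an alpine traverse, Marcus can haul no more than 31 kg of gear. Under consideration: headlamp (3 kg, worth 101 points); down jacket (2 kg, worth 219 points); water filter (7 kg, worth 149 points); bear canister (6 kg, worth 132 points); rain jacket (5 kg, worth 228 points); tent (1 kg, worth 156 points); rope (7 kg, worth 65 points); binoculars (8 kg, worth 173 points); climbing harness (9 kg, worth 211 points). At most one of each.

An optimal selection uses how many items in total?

6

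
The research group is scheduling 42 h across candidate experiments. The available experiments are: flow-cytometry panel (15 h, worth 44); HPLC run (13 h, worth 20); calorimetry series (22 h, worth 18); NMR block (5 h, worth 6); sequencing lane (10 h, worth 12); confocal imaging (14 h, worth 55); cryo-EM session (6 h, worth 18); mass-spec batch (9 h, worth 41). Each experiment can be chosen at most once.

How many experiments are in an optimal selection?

3

Best achievable expected citations is 140.
One optimal bundle: flow-cytometry panel + confocal imaging + mass-spec batch (38 h).
Every optimal selection uses 3 experiments.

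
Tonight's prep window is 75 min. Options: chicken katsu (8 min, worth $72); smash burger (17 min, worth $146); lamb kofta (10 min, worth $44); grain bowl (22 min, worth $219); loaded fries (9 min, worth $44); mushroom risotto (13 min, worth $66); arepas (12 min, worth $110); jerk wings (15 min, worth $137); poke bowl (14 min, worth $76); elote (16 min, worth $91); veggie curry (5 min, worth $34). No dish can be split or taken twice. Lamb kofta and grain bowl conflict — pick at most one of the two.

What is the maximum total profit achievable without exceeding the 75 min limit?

684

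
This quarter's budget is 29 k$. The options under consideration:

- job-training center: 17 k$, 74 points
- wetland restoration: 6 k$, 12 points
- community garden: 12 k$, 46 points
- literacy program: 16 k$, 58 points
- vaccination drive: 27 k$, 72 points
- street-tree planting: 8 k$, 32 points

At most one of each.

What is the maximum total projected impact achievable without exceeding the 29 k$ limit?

By projected impact per k$: job-training center 4.35, street-tree planting 4.00, community garden 3.83, literacy program 3.62 lead.
A density-first pass picks job-training center + street-tree planting — 106 at 25 k$.
Replace street-tree planting with community garden: the trade gains 14 net, giving 120 at 29 k$.

120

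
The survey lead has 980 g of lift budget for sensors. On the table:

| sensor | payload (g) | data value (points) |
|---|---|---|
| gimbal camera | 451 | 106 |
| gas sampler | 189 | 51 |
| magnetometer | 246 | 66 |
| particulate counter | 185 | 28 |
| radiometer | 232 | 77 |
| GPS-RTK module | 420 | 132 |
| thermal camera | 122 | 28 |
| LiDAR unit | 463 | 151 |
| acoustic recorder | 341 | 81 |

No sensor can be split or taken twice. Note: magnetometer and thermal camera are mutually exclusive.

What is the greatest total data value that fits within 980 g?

294

Ranking by ratio (data value/g): radiometer 0.33, LiDAR unit 0.33, GPS-RTK module 0.31.
A density-first pass picks gas sampler + radiometer + LiDAR unit — 279 at 884 g.
The 189 g tied up in gas sampler is better spent on magnetometer — total rises to 294 (941 g).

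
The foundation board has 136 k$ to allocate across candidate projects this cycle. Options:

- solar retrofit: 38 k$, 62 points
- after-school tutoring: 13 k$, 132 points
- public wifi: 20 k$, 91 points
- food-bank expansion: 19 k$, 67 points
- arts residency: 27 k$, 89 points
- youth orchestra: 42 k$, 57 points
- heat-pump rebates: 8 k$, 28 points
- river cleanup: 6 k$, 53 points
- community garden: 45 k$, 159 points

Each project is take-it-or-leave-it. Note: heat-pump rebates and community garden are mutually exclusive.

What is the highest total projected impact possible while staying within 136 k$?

Ranking by ratio (projected impact/k$): after-school tutoring 10.15, river cleanup 8.83, public wifi 4.55.
Taking after-school tutoring + public wifi + food-bank expansion + arts residency + river cleanup + community garden: 130 k$ used, 591 in projected impact.
Nothing else feasible within 136 k$ beats 591.

591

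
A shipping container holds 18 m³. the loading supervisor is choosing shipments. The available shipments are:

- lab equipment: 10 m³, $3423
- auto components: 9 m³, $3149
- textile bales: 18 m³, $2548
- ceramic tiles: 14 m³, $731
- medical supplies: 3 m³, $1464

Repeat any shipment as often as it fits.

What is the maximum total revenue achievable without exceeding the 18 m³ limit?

The ratio ordering already packs tightly: 6×medical supplies, 18 m³, 8784.
Every other selection either busts 18 m³ or fails to beat 8784.

8784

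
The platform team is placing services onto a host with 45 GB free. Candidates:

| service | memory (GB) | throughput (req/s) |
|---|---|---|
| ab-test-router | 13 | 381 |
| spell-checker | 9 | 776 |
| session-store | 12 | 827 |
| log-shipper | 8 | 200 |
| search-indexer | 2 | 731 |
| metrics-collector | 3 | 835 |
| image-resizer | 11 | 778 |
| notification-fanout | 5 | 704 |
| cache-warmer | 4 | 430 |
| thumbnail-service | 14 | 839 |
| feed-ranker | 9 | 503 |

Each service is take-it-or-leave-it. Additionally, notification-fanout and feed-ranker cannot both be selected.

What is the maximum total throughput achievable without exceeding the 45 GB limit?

By throughput per GB: search-indexer 365.50, metrics-collector 278.33, notification-fanout 140.80, cache-warmer 107.50 lead.
Taking spell-checker + session-store + search-indexer + metrics-collector + notification-fanout + thumbnail-service: 45 GB used, 4712 in throughput.
The closest alternative, spell-checker + search-indexer + metrics-collector + image-resizer + notification-fanout + thumbnail-service, reaches only 4663.

4712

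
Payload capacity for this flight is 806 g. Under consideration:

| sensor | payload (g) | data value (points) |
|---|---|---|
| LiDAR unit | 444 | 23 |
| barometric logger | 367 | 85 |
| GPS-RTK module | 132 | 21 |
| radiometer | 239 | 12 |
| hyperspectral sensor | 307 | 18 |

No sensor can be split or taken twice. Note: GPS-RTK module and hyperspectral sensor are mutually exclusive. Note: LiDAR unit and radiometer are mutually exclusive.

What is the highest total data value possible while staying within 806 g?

Barometric logger + GPS-RTK module + radiometer uses 738 of the 806 g and totals 118.
Next best is barometric logger + GPS-RTK module at 106 (499 g) — short by 12.

118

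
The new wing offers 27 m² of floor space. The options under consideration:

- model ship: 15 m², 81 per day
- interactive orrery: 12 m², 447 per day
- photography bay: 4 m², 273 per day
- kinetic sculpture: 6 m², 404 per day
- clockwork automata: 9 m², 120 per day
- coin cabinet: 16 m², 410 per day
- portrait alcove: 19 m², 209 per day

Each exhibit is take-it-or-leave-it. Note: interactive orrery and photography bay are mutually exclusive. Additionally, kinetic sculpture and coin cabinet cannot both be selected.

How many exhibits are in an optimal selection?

3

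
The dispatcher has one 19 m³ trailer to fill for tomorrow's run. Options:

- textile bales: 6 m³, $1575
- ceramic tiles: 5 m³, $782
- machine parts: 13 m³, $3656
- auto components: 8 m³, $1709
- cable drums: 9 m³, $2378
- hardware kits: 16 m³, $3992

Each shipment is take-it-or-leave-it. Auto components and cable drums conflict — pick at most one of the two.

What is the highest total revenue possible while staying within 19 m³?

5231

Density check — machine parts 281.23, cable drums 264.22, textile bales 262.50, hardware kits 249.50 are the best per m³.
The ratio ordering already packs tightly: textile bales + machine parts, 19 m³, 5231.
An exhaustive check of the 64 subsets confirms 5231.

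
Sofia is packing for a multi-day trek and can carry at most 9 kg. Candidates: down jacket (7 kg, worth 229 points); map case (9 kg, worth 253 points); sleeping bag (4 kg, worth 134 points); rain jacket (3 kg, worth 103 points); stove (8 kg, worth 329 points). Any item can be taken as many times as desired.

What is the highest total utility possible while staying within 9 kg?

Density check — stove 41.12, rain jacket 34.33, sleeping bag 33.50, down jacket 32.71 are the best per kg.
Taking stove: 8 kg used, 329 in utility.

329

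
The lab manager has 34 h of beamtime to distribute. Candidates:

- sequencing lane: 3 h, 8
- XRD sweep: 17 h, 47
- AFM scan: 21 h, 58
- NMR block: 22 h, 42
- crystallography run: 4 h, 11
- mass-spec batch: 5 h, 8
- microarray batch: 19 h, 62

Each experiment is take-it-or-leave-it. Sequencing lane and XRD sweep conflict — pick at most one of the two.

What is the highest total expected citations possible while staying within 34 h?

Best packing: sequencing lane + crystallography run + mass-spec batch + microarray batch — 31 h, 89 total.
Nothing else feasible within 34 h beats 89.

89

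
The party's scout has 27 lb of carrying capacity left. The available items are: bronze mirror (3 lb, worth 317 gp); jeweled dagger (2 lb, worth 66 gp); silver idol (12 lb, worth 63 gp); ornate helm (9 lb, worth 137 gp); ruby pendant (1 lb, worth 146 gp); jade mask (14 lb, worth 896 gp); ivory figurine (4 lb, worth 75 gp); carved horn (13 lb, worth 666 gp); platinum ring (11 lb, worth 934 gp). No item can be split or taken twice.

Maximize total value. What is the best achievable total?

Ranking by ratio (value/lb): ruby pendant 146.00, bronze mirror 105.67, platinum ring 84.91, jade mask 64.00.
Greedy by ratio would take bronze mirror + jeweled dagger + ruby pendant + ivory figurine + platinum ring: 21 lb used, total 1538.
The 9 lb tied up in bronze mirror and jeweled dagger and ivory figurine is better spent on jade mask — total rises to 1976 (26 lb).
The closest alternative, bronze mirror + carved horn + platinum ring, reaches only 1917.

1976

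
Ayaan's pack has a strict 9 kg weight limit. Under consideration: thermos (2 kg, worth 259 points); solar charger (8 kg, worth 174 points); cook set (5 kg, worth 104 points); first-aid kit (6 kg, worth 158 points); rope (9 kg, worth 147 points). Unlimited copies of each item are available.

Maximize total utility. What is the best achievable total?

Taking 4×thermos: 8 kg used, 1036 in utility.
Every other selection either busts 9 kg or fails to beat 1036.

1036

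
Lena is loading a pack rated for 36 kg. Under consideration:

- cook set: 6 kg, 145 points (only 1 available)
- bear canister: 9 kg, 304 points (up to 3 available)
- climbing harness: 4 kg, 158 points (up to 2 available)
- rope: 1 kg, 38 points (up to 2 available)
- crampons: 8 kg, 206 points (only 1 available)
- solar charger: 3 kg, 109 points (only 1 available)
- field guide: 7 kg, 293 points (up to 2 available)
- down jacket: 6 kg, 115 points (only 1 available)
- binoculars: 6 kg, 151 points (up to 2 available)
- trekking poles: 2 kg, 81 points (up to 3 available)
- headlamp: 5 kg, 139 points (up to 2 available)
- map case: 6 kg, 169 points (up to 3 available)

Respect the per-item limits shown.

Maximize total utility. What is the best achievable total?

1406

A density-first pass picks 2×climbing harness + 2×rope + solar charger + 2×field guide + 3×trekking poles — 1330 at 33 kg.
Dropping rope and solar charger and trekking poles frees 6 kg; slotting in bear canister (9 kg) lifts the total to 1406 at 36 kg.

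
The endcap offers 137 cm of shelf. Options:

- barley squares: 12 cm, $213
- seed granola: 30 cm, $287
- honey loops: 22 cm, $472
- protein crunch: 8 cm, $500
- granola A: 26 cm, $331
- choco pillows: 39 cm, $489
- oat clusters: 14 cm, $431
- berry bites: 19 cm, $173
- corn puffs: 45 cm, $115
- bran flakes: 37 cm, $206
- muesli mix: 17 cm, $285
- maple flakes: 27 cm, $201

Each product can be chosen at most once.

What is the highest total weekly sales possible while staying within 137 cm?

2563

Ranking by ratio (weekly sales/cm): protein crunch 62.50, oat clusters 30.79, honey loops 21.45, barley squares 17.75.
Taking the top-ratio products first gives barley squares + seed granola + honey loops + protein crunch + granola A + oat clusters + muesli mix for 2519 (129 cm).
The 56 cm tied up in seed granola and granola A is better spent on choco pillows + berry bites — total rises to 2563 (131 cm).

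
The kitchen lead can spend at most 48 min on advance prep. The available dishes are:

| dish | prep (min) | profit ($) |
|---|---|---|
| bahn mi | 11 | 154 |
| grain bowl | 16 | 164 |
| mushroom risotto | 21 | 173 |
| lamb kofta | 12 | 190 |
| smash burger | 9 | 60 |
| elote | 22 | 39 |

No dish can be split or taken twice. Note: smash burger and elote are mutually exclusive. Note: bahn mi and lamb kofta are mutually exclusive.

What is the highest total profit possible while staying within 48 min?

491

Density check — lamb kofta 15.83, bahn mi 14.00, grain bowl 10.25 are the best per min.
Bahn mi + grain bowl + mushroom risotto uses 48 of the 48 min and totals 491.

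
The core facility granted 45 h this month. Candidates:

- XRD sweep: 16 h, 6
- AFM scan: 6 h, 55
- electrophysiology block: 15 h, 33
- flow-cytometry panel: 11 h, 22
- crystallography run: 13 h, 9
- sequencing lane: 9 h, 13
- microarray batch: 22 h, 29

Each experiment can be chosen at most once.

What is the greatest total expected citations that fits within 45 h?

The ratio ordering already packs tightly: AFM scan + electrophysiology block + flow-cytometry panel + sequencing lane, 41 h, 123.
No other feasible combination exceeds 123.

123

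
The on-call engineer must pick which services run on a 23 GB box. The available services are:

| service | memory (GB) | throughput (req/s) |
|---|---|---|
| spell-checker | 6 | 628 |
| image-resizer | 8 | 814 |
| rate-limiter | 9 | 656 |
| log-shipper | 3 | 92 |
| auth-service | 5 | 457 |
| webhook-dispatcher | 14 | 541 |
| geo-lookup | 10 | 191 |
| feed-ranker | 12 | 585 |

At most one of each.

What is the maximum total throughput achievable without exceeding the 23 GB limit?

2098

A density-first pass picks spell-checker + image-resizer + log-shipper + auth-service — 1991 at 22 GB.
The 8 GB tied up in log-shipper and auth-service is better spent on rate-limiter — total rises to 2098 (23 GB).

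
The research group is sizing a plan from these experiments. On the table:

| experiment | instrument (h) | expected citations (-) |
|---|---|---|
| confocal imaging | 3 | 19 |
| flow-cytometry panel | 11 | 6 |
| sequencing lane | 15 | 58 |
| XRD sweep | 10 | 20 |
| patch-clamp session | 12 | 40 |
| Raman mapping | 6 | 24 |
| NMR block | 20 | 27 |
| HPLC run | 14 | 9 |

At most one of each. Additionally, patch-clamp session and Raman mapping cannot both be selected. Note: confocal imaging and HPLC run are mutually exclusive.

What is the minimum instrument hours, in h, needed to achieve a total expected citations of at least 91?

Need the lightest bundle worth ≥ 91.
confocal imaging + sequencing lane + Raman mapping reaches 101 using 24 h.
No combination under 24 h hits 91.

24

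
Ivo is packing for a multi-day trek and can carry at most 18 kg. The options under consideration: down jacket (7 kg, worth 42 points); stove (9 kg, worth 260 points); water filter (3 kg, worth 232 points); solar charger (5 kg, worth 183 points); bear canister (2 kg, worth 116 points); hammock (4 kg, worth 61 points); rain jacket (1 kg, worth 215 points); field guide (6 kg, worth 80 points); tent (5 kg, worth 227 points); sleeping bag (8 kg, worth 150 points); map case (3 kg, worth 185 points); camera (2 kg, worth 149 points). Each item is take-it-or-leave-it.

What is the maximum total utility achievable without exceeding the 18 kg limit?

1124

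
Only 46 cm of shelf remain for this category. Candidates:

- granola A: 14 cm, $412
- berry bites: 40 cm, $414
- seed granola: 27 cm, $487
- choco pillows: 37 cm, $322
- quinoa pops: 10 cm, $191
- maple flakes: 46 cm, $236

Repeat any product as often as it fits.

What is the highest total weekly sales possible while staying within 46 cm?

Density check — granola A 29.43, quinoa pops 19.10, seed granola 18.04, berry bites 10.35 are the best per cm.
3×granola A uses 42 of the 46 cm and totals 1236.
Nothing else within 46 cm beats 1236.

1236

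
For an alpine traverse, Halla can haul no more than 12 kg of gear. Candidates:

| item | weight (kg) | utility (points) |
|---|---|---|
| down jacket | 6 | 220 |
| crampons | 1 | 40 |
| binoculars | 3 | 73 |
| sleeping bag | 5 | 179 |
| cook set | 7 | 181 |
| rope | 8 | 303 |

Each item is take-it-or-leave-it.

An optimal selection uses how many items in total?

Best achievable utility is 439.
For example down jacket + crampons + sleeping bag achieves it, using 12 kg.
Any selection reaching 439 contains exactly 3 items.

3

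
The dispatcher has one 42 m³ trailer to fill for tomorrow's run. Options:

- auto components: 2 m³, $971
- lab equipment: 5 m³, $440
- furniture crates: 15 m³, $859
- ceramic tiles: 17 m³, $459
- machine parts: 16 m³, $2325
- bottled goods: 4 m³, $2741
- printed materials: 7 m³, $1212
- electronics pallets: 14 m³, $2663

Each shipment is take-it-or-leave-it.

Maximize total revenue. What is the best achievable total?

Ranking by ratio (revenue/m³): bottled goods 685.25, auto components 485.50, electronics pallets 190.21, printed materials 173.14.
Greedy by ratio would take auto components + lab equipment + bottled goods + printed materials + electronics pallets: 32 m³ used, total 8027.
The 7 m³ tied up in printed materials is better spent on machine parts — total rises to 9140 (41 m³).
An exhaustive check of the 256 subsets confirms 9140.

9140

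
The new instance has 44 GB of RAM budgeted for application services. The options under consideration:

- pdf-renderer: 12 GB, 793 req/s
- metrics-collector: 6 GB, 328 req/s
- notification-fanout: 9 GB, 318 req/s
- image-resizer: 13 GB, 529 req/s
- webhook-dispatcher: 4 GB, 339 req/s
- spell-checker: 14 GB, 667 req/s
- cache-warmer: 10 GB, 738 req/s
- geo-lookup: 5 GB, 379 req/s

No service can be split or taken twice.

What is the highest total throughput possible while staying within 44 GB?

2778

By throughput per GB: webhook-dispatcher 84.75, geo-lookup 75.80, cache-warmer 73.80, pdf-renderer 66.08 lead.
Filling by ratio: pdf-renderer + metrics-collector + webhook-dispatcher + cache-warmer + geo-lookup for 2577, with 7 GB left unused.
Dropping metrics-collector frees 6 GB; slotting in image-resizer (13 GB) lifts the total to 2778 at 44 GB.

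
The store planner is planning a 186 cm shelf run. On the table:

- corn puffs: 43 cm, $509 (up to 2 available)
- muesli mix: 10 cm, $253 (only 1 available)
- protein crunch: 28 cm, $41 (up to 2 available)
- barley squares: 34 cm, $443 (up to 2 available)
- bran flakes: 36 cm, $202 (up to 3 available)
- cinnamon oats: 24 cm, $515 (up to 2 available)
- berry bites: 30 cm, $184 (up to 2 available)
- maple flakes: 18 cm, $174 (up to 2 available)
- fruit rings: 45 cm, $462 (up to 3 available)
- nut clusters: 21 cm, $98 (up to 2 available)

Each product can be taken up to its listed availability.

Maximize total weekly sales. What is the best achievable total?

By weekly sales per cm: muesli mix 25.30, cinnamon oats 21.46, barley squares 13.03, corn puffs 11.84 lead.
Taking the top-ratio products first gives corn puffs + muesli mix + 2×barley squares + 2×cinnamon oats for 2678 (169 cm).
The 34 cm tied up in barley squares is better spent on corn puffs — total rises to 2744 (178 cm).

2744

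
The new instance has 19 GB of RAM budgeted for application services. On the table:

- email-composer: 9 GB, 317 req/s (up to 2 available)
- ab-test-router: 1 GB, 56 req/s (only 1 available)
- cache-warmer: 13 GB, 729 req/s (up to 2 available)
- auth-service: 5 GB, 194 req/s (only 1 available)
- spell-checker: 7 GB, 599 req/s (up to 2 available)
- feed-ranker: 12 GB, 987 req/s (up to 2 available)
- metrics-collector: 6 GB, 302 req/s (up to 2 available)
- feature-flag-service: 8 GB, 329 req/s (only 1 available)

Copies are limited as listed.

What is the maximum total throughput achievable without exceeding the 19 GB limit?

Ranking by ratio (throughput/GB): spell-checker 85.57, feed-ranker 82.25, cache-warmer 56.08, ab-test-router 56.00.
Taking the top-ratio services first gives ab-test-router + 2×spell-checker for 1254 (15 GB).
Dropping ab-test-router and spell-checker frees 8 GB; slotting in feed-ranker (12 GB) lifts the total to 1586 at 19 GB.
Nothing else within 19 GB beats 1586.

1586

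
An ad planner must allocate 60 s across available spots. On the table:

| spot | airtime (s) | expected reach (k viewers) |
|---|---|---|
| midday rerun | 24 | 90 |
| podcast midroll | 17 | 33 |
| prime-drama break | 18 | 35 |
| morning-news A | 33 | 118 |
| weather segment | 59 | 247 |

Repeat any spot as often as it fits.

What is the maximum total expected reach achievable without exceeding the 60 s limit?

By expected reach per s: weather segment 4.19, midday rerun 3.75, morning-news A 3.58 lead.
Weather segment uses 59 of the 60 s and totals 247.
Every other selection either busts 60 s or fails to beat 247.

247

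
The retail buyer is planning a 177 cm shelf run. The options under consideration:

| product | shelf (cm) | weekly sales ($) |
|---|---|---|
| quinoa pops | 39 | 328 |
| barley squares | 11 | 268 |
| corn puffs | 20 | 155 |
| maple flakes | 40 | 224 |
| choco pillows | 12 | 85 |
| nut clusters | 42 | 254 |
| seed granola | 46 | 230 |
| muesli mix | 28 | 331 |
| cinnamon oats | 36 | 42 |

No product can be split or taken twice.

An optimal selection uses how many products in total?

Optimal total is 1490.
For example quinoa pops + barley squares + maple flakes + choco pillows + nut clusters + muesli mix achieves it, using 172 cm.
Any selection reaching 1490 contains exactly 6 products.

6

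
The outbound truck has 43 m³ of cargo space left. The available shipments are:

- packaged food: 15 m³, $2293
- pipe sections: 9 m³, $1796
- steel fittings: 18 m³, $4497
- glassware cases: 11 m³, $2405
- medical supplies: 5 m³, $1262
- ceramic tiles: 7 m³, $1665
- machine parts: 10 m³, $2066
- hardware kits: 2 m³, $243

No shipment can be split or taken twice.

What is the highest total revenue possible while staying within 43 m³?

10072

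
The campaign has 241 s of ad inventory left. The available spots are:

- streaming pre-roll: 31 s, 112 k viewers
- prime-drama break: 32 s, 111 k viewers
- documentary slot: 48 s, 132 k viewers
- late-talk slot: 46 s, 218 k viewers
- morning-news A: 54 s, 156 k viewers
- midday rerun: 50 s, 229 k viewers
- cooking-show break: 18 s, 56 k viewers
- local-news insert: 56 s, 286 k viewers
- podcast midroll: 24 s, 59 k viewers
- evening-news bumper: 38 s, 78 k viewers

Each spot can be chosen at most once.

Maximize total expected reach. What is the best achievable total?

1015

By expected reach per s: local-news insert 5.11, late-talk slot 4.74, midday rerun 4.58 lead.
The ratio heuristic lands on streaming pre-roll + prime-drama break + late-talk slot + midday rerun + cooking-show break + local-news insert (1012) but leaves 8 s idle.
Dropping cooking-show break frees 18 s; slotting in podcast midroll (24 s) lifts the total to 1015 at 239 s.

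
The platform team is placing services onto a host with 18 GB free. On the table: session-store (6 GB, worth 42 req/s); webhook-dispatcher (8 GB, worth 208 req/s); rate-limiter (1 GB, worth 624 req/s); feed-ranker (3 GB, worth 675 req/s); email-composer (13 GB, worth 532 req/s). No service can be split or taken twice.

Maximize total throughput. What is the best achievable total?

Ranking by ratio (throughput/GB): rate-limiter 624.00, feed-ranker 225.00, email-composer 40.92.
Rate-limiter + feed-ranker + email-composer uses 17 of the 18 GB and totals 1831.
That's the maximum — no swap from here does better than 1831.

1831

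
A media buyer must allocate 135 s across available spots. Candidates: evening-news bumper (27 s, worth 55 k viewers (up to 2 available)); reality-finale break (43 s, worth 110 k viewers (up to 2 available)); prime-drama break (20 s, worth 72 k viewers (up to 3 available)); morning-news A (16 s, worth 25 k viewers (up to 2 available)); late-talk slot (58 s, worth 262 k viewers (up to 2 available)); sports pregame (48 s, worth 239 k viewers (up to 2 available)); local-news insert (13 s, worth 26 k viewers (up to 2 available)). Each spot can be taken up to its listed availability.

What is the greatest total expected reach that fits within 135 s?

Taking prime-drama break + 2×sports pregame + local-news insert: 129 s used, 576 in expected reach.
Nothing else within 135 s beats 576.

576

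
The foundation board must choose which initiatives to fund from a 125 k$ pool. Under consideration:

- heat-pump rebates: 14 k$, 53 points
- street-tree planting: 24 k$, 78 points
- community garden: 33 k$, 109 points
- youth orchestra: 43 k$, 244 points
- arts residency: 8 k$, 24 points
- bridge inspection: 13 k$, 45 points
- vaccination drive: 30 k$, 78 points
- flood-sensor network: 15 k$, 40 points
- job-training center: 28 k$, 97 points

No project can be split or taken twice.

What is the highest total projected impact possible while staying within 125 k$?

Filling by ratio: heat-pump rebates + street-tree planting + youth orchestra + bridge inspection + job-training center for 517, with 3 k$ left unused.
The 38 k$ tied up in heat-pump rebates and street-tree planting is better spent on community garden + arts residency — total rises to 519 (125 k$).

519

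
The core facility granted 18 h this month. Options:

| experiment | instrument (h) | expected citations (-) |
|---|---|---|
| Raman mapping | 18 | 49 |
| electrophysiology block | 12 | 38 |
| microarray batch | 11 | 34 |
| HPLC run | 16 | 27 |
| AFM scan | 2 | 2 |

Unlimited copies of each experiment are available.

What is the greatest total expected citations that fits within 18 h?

49

A density-first pass picks electrophysiology block + 3×AFM scan — 44 at 18 h.
The 18 h tied up in electrophysiology block and 3×AFM scan is better spent on Raman mapping — total rises to 49 (18 h).
Every other selection either busts 18 h or fails to beat 49.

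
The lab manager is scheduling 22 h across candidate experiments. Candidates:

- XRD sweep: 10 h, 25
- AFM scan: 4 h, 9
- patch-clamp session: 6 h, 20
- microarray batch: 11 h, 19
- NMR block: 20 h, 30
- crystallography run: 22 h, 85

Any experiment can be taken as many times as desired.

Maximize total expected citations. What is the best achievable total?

Best packing: crystallography run — 22 h, 85 total.
Nothing else within 22 h beats 85.

85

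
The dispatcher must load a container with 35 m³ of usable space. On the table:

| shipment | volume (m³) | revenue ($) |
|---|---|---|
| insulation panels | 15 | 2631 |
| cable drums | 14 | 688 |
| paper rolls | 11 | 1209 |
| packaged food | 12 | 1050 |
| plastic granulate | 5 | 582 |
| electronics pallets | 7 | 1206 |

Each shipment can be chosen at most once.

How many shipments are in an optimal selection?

Best achievable revenue is 5046.
insulation panels + paper rolls + electronics pallets hits 5046 at 33 m³.
All optima have 3 shipments.

3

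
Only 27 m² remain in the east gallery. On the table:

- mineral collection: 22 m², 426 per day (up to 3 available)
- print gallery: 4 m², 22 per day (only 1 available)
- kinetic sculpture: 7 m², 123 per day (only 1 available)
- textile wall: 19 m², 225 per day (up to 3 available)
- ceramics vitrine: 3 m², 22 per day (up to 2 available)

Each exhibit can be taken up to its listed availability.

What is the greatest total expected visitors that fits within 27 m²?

The ratio ordering already packs tightly: mineral collection + ceramics vitrine, 25 m², 448.
Every other selection either busts 27 m² or exceeds an availability limit or fails to beat 448.

448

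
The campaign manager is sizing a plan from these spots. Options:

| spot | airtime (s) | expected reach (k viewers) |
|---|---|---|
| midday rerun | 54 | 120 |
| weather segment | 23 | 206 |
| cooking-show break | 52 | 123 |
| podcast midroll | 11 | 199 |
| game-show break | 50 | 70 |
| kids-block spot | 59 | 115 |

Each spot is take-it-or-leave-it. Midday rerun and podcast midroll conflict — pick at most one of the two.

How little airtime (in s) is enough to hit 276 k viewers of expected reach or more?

34

Look for the lowest-airtime combination reaching 276.
weather segment + podcast midroll: 405 expected reach at 34 s.
No combination under 34 s hits 276.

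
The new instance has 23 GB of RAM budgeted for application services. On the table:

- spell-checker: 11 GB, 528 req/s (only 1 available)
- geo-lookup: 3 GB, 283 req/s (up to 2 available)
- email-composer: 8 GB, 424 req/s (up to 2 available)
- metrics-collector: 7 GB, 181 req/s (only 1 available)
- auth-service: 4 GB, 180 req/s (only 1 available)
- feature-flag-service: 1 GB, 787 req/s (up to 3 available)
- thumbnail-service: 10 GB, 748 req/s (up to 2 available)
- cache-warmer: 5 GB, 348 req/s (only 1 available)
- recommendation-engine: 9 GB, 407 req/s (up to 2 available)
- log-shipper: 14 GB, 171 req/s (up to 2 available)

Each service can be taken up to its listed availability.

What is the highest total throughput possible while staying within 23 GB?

A density-first pass picks 2×geo-lookup + auth-service + 3×feature-flag-service + thumbnail-service — 3855 at 23 GB.
Dropping 2×geo-lookup and auth-service frees 10 GB; slotting in thumbnail-service (10 GB) lifts the total to 3857 at 23 GB.
Nothing else within 23 GB beats 3857.

3857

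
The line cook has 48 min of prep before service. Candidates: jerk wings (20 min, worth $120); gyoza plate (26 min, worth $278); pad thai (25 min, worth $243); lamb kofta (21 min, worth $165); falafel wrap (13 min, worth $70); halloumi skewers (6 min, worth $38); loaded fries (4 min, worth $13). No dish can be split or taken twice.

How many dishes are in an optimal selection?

2

Optimal total is 443.
gyoza plate + lamb kofta hits 443 at 47 min.
Every optimal selection uses 2 dishes.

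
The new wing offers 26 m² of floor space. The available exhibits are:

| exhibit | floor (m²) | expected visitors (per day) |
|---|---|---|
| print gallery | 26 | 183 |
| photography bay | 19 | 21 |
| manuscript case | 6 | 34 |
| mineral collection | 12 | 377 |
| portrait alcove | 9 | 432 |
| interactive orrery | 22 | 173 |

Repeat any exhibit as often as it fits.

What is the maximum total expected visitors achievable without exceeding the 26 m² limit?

898

Best packing: manuscript case + 2×portrait alcove — 24 m², 898 total.
That's the maximum — no swap from here does better than 898.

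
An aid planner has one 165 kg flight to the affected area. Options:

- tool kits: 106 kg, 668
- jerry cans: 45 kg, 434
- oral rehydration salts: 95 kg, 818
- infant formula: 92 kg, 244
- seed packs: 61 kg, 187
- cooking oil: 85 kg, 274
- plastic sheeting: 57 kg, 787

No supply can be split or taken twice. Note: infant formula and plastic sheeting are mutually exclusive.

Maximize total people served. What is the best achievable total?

1605

Taking the top-ratio supplies first gives jerry cans + seed packs + plastic sheeting for 1408 (163 kg).
Dropping jerry cans and seed packs frees 106 kg; slotting in oral rehydration salts (95 kg) lifts the total to 1605 at 152 kg.
That's the maximum — no feasible swap from here does better than 1605.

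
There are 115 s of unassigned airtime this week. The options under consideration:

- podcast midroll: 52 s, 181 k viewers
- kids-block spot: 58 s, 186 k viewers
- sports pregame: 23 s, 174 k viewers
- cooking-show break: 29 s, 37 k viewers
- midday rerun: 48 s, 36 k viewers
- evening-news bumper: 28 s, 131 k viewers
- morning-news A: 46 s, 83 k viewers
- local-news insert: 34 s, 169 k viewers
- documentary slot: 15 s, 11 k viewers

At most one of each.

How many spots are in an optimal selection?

3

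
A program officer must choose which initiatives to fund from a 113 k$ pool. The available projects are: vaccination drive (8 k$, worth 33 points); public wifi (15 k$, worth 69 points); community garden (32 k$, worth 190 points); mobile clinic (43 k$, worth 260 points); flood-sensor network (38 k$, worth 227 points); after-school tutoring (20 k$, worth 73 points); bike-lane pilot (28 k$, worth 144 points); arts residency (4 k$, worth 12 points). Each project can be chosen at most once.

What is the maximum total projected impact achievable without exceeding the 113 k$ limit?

By projected impact per k$: mobile clinic 6.05, flood-sensor network 5.97, community garden 5.94, bike-lane pilot 5.14 lead.
Community garden + mobile clinic + flood-sensor network uses 113 of the 113 k$ and totals 677.

677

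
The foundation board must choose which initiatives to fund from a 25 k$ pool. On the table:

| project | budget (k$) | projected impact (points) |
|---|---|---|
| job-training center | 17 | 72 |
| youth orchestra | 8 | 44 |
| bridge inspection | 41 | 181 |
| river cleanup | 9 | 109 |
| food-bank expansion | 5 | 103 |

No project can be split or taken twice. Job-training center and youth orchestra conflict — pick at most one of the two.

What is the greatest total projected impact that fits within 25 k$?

256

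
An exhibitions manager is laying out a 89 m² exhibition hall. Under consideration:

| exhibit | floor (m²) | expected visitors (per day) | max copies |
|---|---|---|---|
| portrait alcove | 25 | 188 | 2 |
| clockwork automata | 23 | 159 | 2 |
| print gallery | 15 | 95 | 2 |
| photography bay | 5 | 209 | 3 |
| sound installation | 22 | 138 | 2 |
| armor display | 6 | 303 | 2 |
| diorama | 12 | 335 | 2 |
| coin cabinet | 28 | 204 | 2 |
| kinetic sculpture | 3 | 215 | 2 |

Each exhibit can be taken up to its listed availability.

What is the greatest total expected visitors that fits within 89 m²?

Filling by ratio: portrait alcove + 3×photography bay + 2×armor display + 2×diorama + 2×kinetic sculpture for 2521, with 7 m² left unused.
The 25 m² tied up in portrait alcove is better spent on coin cabinet — total rises to 2537 (85 m²).
That's the maximum — no swap from here does better than 2537.

2537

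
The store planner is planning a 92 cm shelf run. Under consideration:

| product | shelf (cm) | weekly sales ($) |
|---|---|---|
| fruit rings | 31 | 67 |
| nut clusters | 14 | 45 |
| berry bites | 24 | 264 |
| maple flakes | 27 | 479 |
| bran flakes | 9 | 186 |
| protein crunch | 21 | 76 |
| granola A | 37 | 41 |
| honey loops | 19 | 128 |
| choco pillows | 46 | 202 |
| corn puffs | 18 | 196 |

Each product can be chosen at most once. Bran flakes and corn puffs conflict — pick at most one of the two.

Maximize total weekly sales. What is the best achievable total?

By weekly sales per cm: bran flakes 20.67, maple flakes 17.74, berry bites 11.00, corn puffs 10.89 lead.
Berry bites + maple flakes + honey loops + corn puffs uses 88 of the 92 cm and totals 1067.

1067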